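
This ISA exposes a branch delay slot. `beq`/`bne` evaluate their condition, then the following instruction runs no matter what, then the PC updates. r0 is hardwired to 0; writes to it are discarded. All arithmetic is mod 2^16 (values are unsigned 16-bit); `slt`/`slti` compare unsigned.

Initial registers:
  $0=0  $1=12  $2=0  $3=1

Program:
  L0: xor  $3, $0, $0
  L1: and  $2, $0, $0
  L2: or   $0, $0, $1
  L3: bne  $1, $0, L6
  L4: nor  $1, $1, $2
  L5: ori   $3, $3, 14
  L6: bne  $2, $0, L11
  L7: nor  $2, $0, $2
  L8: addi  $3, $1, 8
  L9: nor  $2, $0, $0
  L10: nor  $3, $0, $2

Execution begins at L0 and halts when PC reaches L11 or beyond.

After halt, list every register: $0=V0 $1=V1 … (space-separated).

$0=0 $1=65523 $2=65535 $3=0

[0] xor  $3, $0, $0  →  {$0:0, $1:12, $2:0, $3:0}
[1] and  $2, $0, $0  →  {$0:0, $1:12, $2:0, $3:0}
[2] or   $0, $0, $1  →  {$0:0, $1:12, $2:0, $3:0}
[3] bne  $1, $0, L6  →  {$0:0, $1:12, $2:0, $3:0}  ⟨branch taken⟩
[4] nor  $1, $1, $2  →  {$0:0, $1:65523, $2:0, $3:0}
[6] bne  $2, $0, L11  →  {$0:0, $1:65523, $2:0, $3:0}  ⟨branch fallthrough⟩
[7] nor  $2, $0, $2  →  {$0:0, $1:65523, $2:65535, $3:0}
[8] addi  $3, $1, 8  →  {$0:0, $1:65523, $2:65535, $3:65531}
[9] nor  $2, $0, $0  →  {$0:0, $1:65523, $2:65535, $3:65531}
[10] nor  $3, $0, $2  →  {$0:0, $1:65523, $2:65535, $3:0}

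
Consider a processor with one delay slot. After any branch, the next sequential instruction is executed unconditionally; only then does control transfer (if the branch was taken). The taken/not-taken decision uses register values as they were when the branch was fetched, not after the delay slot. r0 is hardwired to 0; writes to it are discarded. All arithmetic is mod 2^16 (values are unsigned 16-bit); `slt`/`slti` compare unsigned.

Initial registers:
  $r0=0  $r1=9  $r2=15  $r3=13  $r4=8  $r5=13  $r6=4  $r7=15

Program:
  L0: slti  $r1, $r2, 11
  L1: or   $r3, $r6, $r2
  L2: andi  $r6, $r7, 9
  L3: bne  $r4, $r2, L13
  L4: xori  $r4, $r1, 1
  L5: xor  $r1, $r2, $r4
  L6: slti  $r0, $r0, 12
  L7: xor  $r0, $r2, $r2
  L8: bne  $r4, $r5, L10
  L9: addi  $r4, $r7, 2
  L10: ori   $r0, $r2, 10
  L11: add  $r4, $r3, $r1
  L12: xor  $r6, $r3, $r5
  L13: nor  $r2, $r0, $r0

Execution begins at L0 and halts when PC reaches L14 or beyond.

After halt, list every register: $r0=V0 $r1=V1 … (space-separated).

#0 slti  $r1, $r2, 11 ; 0/0/15/13/8/13/4/15
#1 or   $r3, $r6, $r2 ; 0/0/15/15/8/13/4/15
#2 andi  $r6, $r7, 9 ; 0/0/15/15/8/13/9/15
#3 bne  $r4, $r2, L13 ; 0/0/15/15/8/13/9/15 ; →target
#4 xori  $r4, $r1, 1 ; 0/0/15/15/1/13/9/15
#13 nor  $r2, $r0, $r0 ; 0/0/65535/15/1/13/9/15

$r0=0 $r1=0 $r2=65535 $r3=15 $r4=1 $r5=13 $r6=9 $r7=15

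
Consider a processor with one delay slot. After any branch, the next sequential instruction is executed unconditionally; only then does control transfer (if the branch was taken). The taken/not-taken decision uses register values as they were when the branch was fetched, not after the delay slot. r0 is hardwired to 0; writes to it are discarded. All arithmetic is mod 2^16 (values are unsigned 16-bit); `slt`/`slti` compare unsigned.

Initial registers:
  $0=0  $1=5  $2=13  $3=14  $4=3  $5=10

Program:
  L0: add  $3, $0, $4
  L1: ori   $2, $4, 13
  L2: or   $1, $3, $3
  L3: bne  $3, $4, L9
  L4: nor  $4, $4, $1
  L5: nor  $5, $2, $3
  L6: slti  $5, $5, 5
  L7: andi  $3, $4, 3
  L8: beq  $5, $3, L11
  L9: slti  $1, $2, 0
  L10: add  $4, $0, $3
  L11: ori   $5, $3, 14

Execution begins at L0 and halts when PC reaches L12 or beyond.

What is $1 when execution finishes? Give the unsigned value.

0

[0] add  $3, $0, $4  →  {$0:0, $1:5, $2:13, $3:3, $4:3, $5:10}
[1] ori   $2, $4, 13  →  {$0:0, $1:5, $2:15, $3:3, $4:3, $5:10}
[2] or   $1, $3, $3  →  {$0:0, $1:3, $2:15, $3:3, $4:3, $5:10}
[3] bne  $3, $4, L9  →  {$0:0, $1:3, $2:15, $3:3, $4:3, $5:10}  ⟨branch fallthrough⟩
[4] nor  $4, $4, $1  →  {$0:0, $1:3, $2:15, $3:3, $4:65532, $5:10}
[5] nor  $5, $2, $3  →  {$0:0, $1:3, $2:15, $3:3, $4:65532, $5:65520}
[6] slti  $5, $5, 5  →  {$0:0, $1:3, $2:15, $3:3, $4:65532, $5:0}
[7] andi  $3, $4, 3  →  {$0:0, $1:3, $2:15, $3:0, $4:65532, $5:0}
[8] beq  $5, $3, L11  →  {$0:0, $1:3, $2:15, $3:0, $4:65532, $5:0}  ⟨branch taken⟩
[9] slti  $1, $2, 0  →  {$0:0, $1:0, $2:15, $3:0, $4:65532, $5:0}
[11] ori   $5, $3, 14  →  {$0:0, $1:0, $2:15, $3:0, $4:65532, $5:14}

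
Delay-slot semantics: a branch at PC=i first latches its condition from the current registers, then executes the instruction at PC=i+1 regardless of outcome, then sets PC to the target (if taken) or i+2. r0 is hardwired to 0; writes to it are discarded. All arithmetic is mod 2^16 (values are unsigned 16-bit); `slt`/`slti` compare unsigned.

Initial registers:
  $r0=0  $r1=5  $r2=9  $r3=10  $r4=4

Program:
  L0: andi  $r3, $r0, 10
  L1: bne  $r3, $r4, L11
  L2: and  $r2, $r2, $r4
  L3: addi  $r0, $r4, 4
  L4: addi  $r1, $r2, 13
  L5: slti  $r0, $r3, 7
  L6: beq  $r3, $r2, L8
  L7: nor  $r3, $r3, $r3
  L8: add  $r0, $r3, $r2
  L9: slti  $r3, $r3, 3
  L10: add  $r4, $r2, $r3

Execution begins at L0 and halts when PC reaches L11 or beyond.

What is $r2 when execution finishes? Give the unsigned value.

PC=0  andi  $r3, $r0, 10     | $r0=0 $r1=5 $r2=9 $r3=0 $r4=4
PC=1  bne  $r3, $r4, L11     | $r0=0 $r1=5 $r2=9 $r3=0 $r4=4  [TAKEN]
PC=2  and  $r2, $r2, $r4     | $r0=0 $r1=5 $r2=0 $r3=0 $r4=4

0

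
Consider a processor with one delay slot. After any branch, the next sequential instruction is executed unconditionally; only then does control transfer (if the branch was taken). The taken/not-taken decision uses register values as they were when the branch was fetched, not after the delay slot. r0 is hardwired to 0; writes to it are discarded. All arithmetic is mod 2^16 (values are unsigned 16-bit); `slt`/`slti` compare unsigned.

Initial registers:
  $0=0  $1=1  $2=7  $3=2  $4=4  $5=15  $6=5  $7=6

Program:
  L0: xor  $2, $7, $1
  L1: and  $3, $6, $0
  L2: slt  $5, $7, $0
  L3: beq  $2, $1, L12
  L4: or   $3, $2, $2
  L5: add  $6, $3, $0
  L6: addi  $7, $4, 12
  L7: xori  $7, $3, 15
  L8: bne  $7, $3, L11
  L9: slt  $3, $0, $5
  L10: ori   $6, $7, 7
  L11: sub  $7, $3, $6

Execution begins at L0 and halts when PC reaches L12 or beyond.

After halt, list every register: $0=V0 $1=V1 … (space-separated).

PC=0  xor  $2, $7, $1        | $0=0 $1=1 $2=7 $3=2 $4=4 $5=15 $6=5 $7=6
PC=1  and  $3, $6, $0        | $0=0 $1=1 $2=7 $3=0 $4=4 $5=15 $6=5 $7=6
PC=2  slt  $5, $7, $0        | $0=0 $1=1 $2=7 $3=0 $4=4 $5=0 $6=5 $7=6
PC=3  beq  $2, $1, L12       | $0=0 $1=1 $2=7 $3=0 $4=4 $5=0 $6=5 $7=6  [not taken]
PC=4  or   $3, $2, $2        | $0=0 $1=1 $2=7 $3=7 $4=4 $5=0 $6=5 $7=6
PC=5  add  $6, $3, $0        | $0=0 $1=1 $2=7 $3=7 $4=4 $5=0 $6=7 $7=6
PC=6  addi  $7, $4, 12       | $0=0 $1=1 $2=7 $3=7 $4=4 $5=0 $6=7 $7=16
PC=7  xori  $7, $3, 15       | $0=0 $1=1 $2=7 $3=7 $4=4 $5=0 $6=7 $7=8
PC=8  bne  $7, $3, L11       | $0=0 $1=1 $2=7 $3=7 $4=4 $5=0 $6=7 $7=8  [TAKEN]
PC=9  slt  $3, $0, $5        | $0=0 $1=1 $2=7 $3=0 $4=4 $5=0 $6=7 $7=8
PC=11 sub  $7, $3, $6        | $0=0 $1=1 $2=7 $3=0 $4=4 $5=0 $6=7 $7=65529

$0=0 $1=1 $2=7 $3=0 $4=4 $5=0 $6=7 $7=65529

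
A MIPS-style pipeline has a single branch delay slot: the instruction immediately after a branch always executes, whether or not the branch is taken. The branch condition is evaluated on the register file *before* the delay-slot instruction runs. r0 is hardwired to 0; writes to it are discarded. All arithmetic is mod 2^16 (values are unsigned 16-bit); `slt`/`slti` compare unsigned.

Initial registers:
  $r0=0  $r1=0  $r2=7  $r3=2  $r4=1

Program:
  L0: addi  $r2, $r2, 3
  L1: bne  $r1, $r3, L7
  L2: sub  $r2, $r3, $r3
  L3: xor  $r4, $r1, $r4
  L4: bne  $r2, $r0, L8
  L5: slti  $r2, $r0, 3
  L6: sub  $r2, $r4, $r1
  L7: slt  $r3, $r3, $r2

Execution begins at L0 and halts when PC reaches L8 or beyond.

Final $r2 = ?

0

#0 addi  $r2, $r2, 3 ; 0/0/10/2/1
#1 bne  $r1, $r3, L7 ; 0/0/10/2/1 ; →target
#2 sub  $r2, $r3, $r3 ; 0/0/0/2/1
#7 slt  $r3, $r3, $r2 ; 0/0/0/0/1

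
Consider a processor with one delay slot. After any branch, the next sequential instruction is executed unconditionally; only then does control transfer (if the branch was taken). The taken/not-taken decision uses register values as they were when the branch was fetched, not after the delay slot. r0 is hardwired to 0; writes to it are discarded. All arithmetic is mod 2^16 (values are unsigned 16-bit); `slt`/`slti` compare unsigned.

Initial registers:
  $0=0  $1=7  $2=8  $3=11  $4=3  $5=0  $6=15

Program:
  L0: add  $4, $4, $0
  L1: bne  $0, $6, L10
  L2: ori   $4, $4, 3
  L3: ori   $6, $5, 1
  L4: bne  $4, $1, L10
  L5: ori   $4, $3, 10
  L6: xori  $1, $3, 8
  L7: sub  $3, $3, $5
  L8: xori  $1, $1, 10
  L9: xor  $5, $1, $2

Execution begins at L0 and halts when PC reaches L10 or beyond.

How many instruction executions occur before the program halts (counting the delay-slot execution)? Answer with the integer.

3

PC=0  add  $4, $4, $0        | $0=0 $1=7 $2=8 $3=11 $4=3 $5=0 $6=15
PC=1  bne  $0, $6, L10       | $0=0 $1=7 $2=8 $3=11 $4=3 $5=0 $6=15  [TAKEN]
PC=2  ori   $4, $4, 3        | $0=0 $1=7 $2=8 $3=11 $4=3 $5=0 $6=15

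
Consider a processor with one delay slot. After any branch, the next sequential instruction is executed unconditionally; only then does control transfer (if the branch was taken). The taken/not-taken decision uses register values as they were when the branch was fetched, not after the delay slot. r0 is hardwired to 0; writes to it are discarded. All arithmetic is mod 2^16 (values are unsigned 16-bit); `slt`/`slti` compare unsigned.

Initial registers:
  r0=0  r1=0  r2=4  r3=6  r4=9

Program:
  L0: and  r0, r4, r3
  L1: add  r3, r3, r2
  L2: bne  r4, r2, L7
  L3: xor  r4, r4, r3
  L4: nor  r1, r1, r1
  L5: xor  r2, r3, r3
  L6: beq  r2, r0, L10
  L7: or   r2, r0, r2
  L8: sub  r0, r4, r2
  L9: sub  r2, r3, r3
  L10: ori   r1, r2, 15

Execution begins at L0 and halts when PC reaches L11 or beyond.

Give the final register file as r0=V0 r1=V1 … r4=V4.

#0 and  r0, r4, r3 ; 0/0/4/6/9
#1 add  r3, r3, r2 ; 0/0/4/10/9
#2 bne  r4, r2, L7 ; 0/0/4/10/9 ; →target
#3 xor  r4, r4, r3 ; 0/0/4/10/3
#7 or   r2, r0, r2 ; 0/0/4/10/3
#8 sub  r0, r4, r2 ; 0/0/4/10/3
#9 sub  r2, r3, r3 ; 0/0/0/10/3
#10 ori   r1, r2, 15 ; 0/15/0/10/3

r0=0 r1=15 r2=0 r3=10 r4=3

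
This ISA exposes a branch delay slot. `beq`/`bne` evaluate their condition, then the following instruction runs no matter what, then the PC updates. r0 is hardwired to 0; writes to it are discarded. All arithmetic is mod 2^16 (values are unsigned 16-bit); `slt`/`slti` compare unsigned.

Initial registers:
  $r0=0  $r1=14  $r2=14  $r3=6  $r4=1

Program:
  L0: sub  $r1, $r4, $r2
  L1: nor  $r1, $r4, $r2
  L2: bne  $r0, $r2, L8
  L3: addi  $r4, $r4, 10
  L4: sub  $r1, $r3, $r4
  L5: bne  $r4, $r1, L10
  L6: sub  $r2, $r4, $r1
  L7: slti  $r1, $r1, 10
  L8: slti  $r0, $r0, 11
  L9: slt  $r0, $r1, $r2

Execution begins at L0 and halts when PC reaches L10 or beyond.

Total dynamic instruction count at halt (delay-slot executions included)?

  step pc=0: sub  $r1, $r4, $r2  regs=(0,65523,14,6,1)
  step pc=1: nor  $r1, $r4, $r2  regs=(0,65520,14,6,1)
  step pc=2: bne  $r0, $r2, L8  cond=T  regs=(0,65520,14,6,1)
  step pc=3: addi  $r4, $r4, 10  regs=(0,65520,14,6,11)
  step pc=8: slti  $r0, $r0, 11  regs=(0,65520,14,6,11)
  step pc=9: slt  $r0, $r1, $r2  regs=(0,65520,14,6,11)

6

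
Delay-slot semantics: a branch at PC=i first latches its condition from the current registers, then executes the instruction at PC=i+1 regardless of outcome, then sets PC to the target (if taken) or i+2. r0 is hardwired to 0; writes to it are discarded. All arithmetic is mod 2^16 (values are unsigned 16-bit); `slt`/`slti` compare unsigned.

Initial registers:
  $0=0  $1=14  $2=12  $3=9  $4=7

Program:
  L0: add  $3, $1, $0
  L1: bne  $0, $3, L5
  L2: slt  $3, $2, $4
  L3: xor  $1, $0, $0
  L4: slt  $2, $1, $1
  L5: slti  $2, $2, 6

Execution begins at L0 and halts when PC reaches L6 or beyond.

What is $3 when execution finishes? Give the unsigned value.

PC=0  add  $3, $1, $0        | $0=0 $1=14 $2=12 $3=14 $4=7
PC=1  bne  $0, $3, L5        | $0=0 $1=14 $2=12 $3=14 $4=7  [TAKEN]
PC=2  slt  $3, $2, $4        | $0=0 $1=14 $2=12 $3=0 $4=7
PC=5  slti  $2, $2, 6        | $0=0 $1=14 $2=0 $3=0 $4=7

0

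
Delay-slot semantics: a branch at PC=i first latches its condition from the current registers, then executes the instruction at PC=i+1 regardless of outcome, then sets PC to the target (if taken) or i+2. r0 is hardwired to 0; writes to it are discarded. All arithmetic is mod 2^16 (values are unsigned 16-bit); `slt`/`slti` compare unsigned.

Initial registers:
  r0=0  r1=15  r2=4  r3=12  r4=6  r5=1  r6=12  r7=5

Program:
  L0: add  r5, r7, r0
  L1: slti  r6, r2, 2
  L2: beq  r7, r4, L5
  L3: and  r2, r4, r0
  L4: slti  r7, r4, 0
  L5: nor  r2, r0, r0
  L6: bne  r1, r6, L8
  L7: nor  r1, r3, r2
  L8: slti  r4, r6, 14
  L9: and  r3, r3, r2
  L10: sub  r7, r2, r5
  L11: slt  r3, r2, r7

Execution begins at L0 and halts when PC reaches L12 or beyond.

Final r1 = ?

#0 add  r5, r7, r0 ; 0/15/4/12/6/5/12/5
#1 slti  r6, r2, 2 ; 0/15/4/12/6/5/0/5
#2 beq  r7, r4, L5 ; 0/15/4/12/6/5/0/5 ; →fallthru
#3 and  r2, r4, r0 ; 0/15/0/12/6/5/0/5
#4 slti  r7, r4, 0 ; 0/15/0/12/6/5/0/0
#5 nor  r2, r0, r0 ; 0/15/65535/12/6/5/0/0
#6 bne  r1, r6, L8 ; 0/15/65535/12/6/5/0/0 ; →target
#7 nor  r1, r3, r2 ; 0/0/65535/12/6/5/0/0
#8 slti  r4, r6, 14 ; 0/0/65535/12/1/5/0/0
#9 and  r3, r3, r2 ; 0/0/65535/12/1/5/0/0
#10 sub  r7, r2, r5 ; 0/0/65535/12/1/5/0/65530
#11 slt  r3, r2, r7 ; 0/0/65535/0/1/5/0/65530

0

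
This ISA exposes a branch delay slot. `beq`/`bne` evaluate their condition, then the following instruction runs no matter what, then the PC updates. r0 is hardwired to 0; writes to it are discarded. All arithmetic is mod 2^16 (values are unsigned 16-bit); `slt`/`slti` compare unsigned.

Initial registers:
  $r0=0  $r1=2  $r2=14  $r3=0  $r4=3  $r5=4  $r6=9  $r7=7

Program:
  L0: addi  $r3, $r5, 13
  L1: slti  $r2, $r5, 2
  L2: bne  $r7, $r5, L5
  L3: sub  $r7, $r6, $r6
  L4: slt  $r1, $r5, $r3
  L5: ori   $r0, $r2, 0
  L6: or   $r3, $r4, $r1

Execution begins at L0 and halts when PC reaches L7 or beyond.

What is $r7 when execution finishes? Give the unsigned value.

  step pc=0: addi  $r3, $r5, 13  regs=(0,2,14,17,3,4,9,7)
  step pc=1: slti  $r2, $r5, 2  regs=(0,2,0,17,3,4,9,7)
  step pc=2: bne  $r7, $r5, L5  cond=T  regs=(0,2,0,17,3,4,9,7)
  step pc=3: sub  $r7, $r6, $r6  regs=(0,2,0,17,3,4,9,0)
  step pc=5: ori   $r0, $r2, 0  regs=(0,2,0,17,3,4,9,0)
  step pc=6: or   $r3, $r4, $r1  regs=(0,2,0,3,3,4,9,0)

0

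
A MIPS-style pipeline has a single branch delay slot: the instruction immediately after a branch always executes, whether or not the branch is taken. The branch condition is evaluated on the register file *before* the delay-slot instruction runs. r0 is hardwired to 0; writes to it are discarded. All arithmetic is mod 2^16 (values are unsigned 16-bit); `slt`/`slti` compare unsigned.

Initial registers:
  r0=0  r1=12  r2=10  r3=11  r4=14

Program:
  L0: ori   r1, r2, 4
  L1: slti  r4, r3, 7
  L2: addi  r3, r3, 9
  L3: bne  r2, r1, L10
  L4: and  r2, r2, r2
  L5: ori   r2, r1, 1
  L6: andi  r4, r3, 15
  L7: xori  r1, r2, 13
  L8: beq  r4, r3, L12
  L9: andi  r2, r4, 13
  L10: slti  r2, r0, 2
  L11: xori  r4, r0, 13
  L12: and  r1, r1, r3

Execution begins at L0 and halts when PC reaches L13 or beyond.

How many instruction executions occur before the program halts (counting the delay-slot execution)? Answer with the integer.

8

#0 ori   r1, r2, 4 ; 0/14/10/11/14
#1 slti  r4, r3, 7 ; 0/14/10/11/0
#2 addi  r3, r3, 9 ; 0/14/10/20/0
#3 bne  r2, r1, L10 ; 0/14/10/20/0 ; →target
#4 and  r2, r2, r2 ; 0/14/10/20/0
#10 slti  r2, r0, 2 ; 0/14/1/20/0
#11 xori  r4, r0, 13 ; 0/14/1/20/13
#12 and  r1, r1, r3 ; 0/4/1/20/13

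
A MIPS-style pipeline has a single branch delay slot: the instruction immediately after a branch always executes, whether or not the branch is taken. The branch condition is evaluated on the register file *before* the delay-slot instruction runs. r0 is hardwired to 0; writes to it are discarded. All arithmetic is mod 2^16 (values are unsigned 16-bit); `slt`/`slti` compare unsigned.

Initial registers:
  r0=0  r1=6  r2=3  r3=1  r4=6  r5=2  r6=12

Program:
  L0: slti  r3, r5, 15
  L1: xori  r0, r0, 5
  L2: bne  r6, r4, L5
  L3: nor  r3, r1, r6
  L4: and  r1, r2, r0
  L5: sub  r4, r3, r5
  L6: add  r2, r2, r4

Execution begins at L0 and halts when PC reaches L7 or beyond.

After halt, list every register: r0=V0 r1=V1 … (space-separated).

r0=0 r1=6 r2=65522 r3=65521 r4=65519 r5=2 r6=12

[0] slti  r3, r5, 15  →  {r0:0, r1:6, r2:3, r3:1, r4:6, r5:2, r6:12}
[1] xori  r0, r0, 5  →  {r0:0, r1:6, r2:3, r3:1, r4:6, r5:2, r6:12}
[2] bne  r6, r4, L5  →  {r0:0, r1:6, r2:3, r3:1, r4:6, r5:2, r6:12}  ⟨branch taken⟩
[3] nor  r3, r1, r6  →  {r0:0, r1:6, r2:3, r3:65521, r4:6, r5:2, r6:12}
[5] sub  r4, r3, r5  →  {r0:0, r1:6, r2:3, r3:65521, r4:65519, r5:2, r6:12}
[6] add  r2, r2, r4  →  {r0:0, r1:6, r2:65522, r3:65521, r4:65519, r5:2, r6:12}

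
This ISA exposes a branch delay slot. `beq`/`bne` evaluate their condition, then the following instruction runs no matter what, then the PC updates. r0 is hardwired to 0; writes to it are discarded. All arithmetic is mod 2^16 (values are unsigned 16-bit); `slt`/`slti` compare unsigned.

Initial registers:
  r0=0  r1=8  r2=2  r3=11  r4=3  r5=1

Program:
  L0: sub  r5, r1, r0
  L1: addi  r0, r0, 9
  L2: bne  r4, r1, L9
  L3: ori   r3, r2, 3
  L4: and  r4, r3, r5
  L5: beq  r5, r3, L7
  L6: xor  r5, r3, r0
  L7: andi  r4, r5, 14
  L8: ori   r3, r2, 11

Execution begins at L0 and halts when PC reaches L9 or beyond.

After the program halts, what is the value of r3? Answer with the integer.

#0 sub  r5, r1, r0 ; 0/8/2/11/3/8
#1 addi  r0, r0, 9 ; 0/8/2/11/3/8
#2 bne  r4, r1, L9 ; 0/8/2/11/3/8 ; →target
#3 ori   r3, r2, 3 ; 0/8/2/3/3/8

3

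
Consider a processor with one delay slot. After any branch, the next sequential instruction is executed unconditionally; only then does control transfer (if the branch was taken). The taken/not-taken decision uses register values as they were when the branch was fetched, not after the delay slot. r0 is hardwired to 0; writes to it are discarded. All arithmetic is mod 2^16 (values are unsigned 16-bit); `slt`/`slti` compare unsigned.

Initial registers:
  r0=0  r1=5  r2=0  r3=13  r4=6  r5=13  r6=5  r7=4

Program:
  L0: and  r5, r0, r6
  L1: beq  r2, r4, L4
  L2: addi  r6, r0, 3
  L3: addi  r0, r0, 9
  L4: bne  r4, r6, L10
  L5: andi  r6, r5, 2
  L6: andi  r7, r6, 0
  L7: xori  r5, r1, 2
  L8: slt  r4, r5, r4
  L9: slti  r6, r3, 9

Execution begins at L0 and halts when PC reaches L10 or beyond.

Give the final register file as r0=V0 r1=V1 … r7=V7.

[0] and  r5, r0, r6  →  {r0:0, r1:5, r2:0, r3:13, r4:6, r5:0, r6:5, r7:4}
[1] beq  r2, r4, L4  →  {r0:0, r1:5, r2:0, r3:13, r4:6, r5:0, r6:5, r7:4}  ⟨branch fallthrough⟩
[2] addi  r6, r0, 3  →  {r0:0, r1:5, r2:0, r3:13, r4:6, r5:0, r6:3, r7:4}
[3] addi  r0, r0, 9  →  {r0:0, r1:5, r2:0, r3:13, r4:6, r5:0, r6:3, r7:4}
[4] bne  r4, r6, L10  →  {r0:0, r1:5, r2:0, r3:13, r4:6, r5:0, r6:3, r7:4}  ⟨branch taken⟩
[5] andi  r6, r5, 2  →  {r0:0, r1:5, r2:0, r3:13, r4:6, r5:0, r6:0, r7:4}

r0=0 r1=5 r2=0 r3=13 r4=6 r5=0 r6=0 r7=4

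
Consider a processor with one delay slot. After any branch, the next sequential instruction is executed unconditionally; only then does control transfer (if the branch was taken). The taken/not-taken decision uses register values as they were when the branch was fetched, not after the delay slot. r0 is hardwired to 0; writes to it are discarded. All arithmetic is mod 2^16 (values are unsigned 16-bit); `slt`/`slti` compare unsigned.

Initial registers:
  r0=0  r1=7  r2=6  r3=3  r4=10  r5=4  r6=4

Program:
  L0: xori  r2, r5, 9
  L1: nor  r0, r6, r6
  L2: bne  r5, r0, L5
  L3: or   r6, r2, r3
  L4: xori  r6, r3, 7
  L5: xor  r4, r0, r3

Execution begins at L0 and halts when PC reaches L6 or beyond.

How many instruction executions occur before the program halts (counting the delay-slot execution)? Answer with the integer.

5

PC=0  xori  r2, r5, 9        | r0=0 r1=7 r2=13 r3=3 r4=10 r5=4 r6=4
PC=1  nor  r0, r6, r6        | r0=0 r1=7 r2=13 r3=3 r4=10 r5=4 r6=4
PC=2  bne  r5, r0, L5        | r0=0 r1=7 r2=13 r3=3 r4=10 r5=4 r6=4  [TAKEN]
PC=3  or   r6, r2, r3        | r0=0 r1=7 r2=13 r3=3 r4=10 r5=4 r6=15
PC=5  xor  r4, r0, r3        | r0=0 r1=7 r2=13 r3=3 r4=3 r5=4 r6=15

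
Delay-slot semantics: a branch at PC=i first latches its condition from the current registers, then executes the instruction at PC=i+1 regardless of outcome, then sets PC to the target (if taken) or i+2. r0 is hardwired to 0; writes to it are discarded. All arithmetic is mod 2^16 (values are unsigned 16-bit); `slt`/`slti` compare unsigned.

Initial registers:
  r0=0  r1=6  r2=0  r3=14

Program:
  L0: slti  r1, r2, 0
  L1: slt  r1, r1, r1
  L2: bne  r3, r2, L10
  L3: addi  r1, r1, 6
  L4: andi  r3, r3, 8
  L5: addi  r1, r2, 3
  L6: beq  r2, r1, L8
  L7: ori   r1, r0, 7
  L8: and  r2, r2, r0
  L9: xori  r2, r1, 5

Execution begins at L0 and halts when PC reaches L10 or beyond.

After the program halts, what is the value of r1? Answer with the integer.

PC=0  slti  r1, r2, 0        | r0=0 r1=0 r2=0 r3=14
PC=1  slt  r1, r1, r1        | r0=0 r1=0 r2=0 r3=14
PC=2  bne  r3, r2, L10       | r0=0 r1=0 r2=0 r3=14  [TAKEN]
PC=3  addi  r1, r1, 6        | r0=0 r1=6 r2=0 r3=14

6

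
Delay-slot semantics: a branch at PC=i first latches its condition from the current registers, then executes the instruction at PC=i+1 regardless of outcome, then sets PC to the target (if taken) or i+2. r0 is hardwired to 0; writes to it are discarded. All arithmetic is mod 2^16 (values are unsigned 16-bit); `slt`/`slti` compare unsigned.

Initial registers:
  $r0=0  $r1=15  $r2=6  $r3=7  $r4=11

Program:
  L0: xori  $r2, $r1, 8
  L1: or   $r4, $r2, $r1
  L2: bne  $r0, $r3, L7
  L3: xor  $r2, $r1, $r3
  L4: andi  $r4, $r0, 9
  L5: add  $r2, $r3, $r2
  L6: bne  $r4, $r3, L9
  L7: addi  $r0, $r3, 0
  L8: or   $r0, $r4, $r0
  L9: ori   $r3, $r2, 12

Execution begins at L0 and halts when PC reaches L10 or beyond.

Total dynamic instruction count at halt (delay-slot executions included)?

PC=0  xori  $r2, $r1, 8      | $r0=0 $r1=15 $r2=7 $r3=7 $r4=11
PC=1  or   $r4, $r2, $r1     | $r0=0 $r1=15 $r2=7 $r3=7 $r4=15
PC=2  bne  $r0, $r3, L7      | $r0=0 $r1=15 $r2=7 $r3=7 $r4=15  [TAKEN]
PC=3  xor  $r2, $r1, $r3     | $r0=0 $r1=15 $r2=8 $r3=7 $r4=15
PC=7  addi  $r0, $r3, 0      | $r0=0 $r1=15 $r2=8 $r3=7 $r4=15
PC=8  or   $r0, $r4, $r0     | $r0=0 $r1=15 $r2=8 $r3=7 $r4=15
PC=9  ori   $r3, $r2, 12     | $r0=0 $r1=15 $r2=8 $r3=12 $r4=15

7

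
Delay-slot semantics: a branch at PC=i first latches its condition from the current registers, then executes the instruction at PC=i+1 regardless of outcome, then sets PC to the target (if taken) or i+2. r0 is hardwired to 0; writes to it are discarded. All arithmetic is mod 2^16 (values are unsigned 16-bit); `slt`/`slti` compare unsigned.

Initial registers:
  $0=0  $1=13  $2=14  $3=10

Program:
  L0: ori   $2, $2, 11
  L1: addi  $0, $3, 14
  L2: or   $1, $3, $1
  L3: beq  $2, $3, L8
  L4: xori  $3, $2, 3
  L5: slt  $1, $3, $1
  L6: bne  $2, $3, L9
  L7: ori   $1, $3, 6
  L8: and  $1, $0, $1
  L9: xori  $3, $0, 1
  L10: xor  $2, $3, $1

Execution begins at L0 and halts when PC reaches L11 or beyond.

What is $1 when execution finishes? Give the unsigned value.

PC=0  ori   $2, $2, 11       | $0=0 $1=13 $2=15 $3=10
PC=1  addi  $0, $3, 14       | $0=0 $1=13 $2=15 $3=10
PC=2  or   $1, $3, $1        | $0=0 $1=15 $2=15 $3=10
PC=3  beq  $2, $3, L8        | $0=0 $1=15 $2=15 $3=10  [not taken]
PC=4  xori  $3, $2, 3        | $0=0 $1=15 $2=15 $3=12
PC=5  slt  $1, $3, $1        | $0=0 $1=1 $2=15 $3=12
PC=6  bne  $2, $3, L9        | $0=0 $1=1 $2=15 $3=12  [TAKEN]
PC=7  ori   $1, $3, 6        | $0=0 $1=14 $2=15 $3=12
PC=9  xori  $3, $0, 1        | $0=0 $1=14 $2=15 $3=1
PC=10 xor  $2, $3, $1        | $0=0 $1=14 $2=15 $3=1

14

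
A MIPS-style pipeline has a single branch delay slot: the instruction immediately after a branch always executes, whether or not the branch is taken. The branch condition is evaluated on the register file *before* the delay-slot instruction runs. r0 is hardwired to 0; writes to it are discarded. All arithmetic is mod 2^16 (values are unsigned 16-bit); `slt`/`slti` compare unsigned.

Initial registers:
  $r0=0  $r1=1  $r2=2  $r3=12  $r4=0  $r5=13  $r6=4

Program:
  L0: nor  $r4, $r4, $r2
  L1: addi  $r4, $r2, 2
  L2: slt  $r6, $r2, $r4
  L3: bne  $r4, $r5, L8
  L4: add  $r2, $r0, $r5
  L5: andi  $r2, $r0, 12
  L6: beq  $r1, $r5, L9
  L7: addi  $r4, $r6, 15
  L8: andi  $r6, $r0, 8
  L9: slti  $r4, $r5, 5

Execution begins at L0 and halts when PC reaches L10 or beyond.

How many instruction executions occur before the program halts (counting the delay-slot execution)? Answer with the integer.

7

#0 nor  $r4, $r4, $r2 ; 0/1/2/12/65533/13/4
#1 addi  $r4, $r2, 2 ; 0/1/2/12/4/13/4
#2 slt  $r6, $r2, $r4 ; 0/1/2/12/4/13/1
#3 bne  $r4, $r5, L8 ; 0/1/2/12/4/13/1 ; →target
#4 add  $r2, $r0, $r5 ; 0/1/13/12/4/13/1
#8 andi  $r6, $r0, 8 ; 0/1/13/12/4/13/0
#9 slti  $r4, $r5, 5 ; 0/1/13/12/0/13/0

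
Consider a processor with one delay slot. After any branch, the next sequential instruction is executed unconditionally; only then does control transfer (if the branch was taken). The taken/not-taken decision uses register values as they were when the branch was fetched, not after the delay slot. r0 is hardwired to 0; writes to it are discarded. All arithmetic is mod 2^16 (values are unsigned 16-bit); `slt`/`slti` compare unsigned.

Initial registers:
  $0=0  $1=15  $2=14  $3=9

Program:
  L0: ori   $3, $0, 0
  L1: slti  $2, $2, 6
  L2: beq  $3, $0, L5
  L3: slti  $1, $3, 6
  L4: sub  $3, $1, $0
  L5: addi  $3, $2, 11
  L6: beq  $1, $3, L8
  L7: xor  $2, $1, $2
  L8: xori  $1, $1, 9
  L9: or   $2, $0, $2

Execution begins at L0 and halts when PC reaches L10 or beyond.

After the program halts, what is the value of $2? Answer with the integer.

PC=0  ori   $3, $0, 0        | $0=0 $1=15 $2=14 $3=0
PC=1  slti  $2, $2, 6        | $0=0 $1=15 $2=0 $3=0
PC=2  beq  $3, $0, L5        | $0=0 $1=15 $2=0 $3=0  [TAKEN]
PC=3  slti  $1, $3, 6        | $0=0 $1=1 $2=0 $3=0
PC=5  addi  $3, $2, 11       | $0=0 $1=1 $2=0 $3=11
PC=6  beq  $1, $3, L8        | $0=0 $1=1 $2=0 $3=11  [not taken]
PC=7  xor  $2, $1, $2        | $0=0 $1=1 $2=1 $3=11
PC=8  xori  $1, $1, 9        | $0=0 $1=8 $2=1 $3=11
PC=9  or   $2, $0, $2        | $0=0 $1=8 $2=1 $3=11

1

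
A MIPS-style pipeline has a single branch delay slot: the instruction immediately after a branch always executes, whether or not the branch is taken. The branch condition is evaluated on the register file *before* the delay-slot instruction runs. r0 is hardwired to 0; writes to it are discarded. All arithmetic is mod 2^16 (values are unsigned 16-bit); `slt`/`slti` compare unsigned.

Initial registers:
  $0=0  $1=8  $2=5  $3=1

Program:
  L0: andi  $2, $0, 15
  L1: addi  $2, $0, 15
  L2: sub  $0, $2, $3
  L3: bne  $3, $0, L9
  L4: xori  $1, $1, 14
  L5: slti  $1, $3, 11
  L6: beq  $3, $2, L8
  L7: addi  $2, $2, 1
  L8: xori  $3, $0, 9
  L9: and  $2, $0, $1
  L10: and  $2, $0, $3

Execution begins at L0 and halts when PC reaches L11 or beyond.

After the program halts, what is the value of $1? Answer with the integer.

6

[0] andi  $2, $0, 15  →  {$0:0, $1:8, $2:0, $3:1}
[1] addi  $2, $0, 15  →  {$0:0, $1:8, $2:15, $3:1}
[2] sub  $0, $2, $3  →  {$0:0, $1:8, $2:15, $3:1}
[3] bne  $3, $0, L9  →  {$0:0, $1:8, $2:15, $3:1}  ⟨branch taken⟩
[4] xori  $1, $1, 14  →  {$0:0, $1:6, $2:15, $3:1}
[9] and  $2, $0, $1  →  {$0:0, $1:6, $2:0, $3:1}
[10] and  $2, $0, $3  →  {$0:0, $1:6, $2:0, $3:1}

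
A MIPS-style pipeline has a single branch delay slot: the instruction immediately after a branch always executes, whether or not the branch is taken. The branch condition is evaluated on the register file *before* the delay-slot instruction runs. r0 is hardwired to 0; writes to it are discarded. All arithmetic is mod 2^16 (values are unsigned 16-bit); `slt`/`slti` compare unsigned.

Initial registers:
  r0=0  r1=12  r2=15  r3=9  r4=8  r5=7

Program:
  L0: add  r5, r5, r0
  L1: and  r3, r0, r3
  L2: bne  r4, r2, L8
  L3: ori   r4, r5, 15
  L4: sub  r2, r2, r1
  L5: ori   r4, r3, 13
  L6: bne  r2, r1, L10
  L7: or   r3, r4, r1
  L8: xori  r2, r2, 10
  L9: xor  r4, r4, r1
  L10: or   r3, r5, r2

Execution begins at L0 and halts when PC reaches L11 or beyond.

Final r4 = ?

3

#0 add  r5, r5, r0 ; 0/12/15/9/8/7
#1 and  r3, r0, r3 ; 0/12/15/0/8/7
#2 bne  r4, r2, L8 ; 0/12/15/0/8/7 ; →target
#3 ori   r4, r5, 15 ; 0/12/15/0/15/7
#8 xori  r2, r2, 10 ; 0/12/5/0/15/7
#9 xor  r4, r4, r1 ; 0/12/5/0/3/7
#10 or   r3, r5, r2 ; 0/12/5/7/3/7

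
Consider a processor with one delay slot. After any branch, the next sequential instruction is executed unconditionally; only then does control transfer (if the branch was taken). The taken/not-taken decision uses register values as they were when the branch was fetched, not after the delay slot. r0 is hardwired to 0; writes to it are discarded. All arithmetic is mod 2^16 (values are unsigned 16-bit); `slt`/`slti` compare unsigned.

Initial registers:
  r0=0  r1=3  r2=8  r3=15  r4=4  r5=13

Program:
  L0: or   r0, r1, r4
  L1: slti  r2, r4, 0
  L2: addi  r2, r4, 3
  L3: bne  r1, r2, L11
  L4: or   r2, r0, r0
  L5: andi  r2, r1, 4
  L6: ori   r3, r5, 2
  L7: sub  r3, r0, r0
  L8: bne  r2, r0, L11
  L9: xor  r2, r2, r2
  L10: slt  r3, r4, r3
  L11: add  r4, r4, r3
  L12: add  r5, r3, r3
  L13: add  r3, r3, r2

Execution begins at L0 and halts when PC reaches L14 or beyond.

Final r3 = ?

  step pc=0: or   r0, r1, r4  regs=(0,3,8,15,4,13)
  step pc=1: slti  r2, r4, 0  regs=(0,3,0,15,4,13)
  step pc=2: addi  r2, r4, 3  regs=(0,3,7,15,4,13)
  step pc=3: bne  r1, r2, L11  cond=T  regs=(0,3,7,15,4,13)
  step pc=4: or   r2, r0, r0  regs=(0,3,0,15,4,13)
  step pc=11: add  r4, r4, r3  regs=(0,3,0,15,19,13)
  step pc=12: add  r5, r3, r3  regs=(0,3,0,15,19,30)
  step pc=13: add  r3, r3, r2  regs=(0,3,0,15,19,30)

15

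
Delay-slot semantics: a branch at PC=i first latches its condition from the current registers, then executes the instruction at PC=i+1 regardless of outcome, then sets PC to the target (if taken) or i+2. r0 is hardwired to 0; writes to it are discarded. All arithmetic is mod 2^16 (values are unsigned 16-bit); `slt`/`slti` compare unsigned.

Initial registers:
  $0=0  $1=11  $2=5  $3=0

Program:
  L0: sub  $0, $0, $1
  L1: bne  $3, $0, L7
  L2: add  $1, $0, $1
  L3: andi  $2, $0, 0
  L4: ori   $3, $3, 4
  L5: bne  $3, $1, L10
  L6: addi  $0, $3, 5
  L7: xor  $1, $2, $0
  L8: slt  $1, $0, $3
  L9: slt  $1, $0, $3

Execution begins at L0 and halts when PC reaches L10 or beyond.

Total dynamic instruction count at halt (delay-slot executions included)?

  step pc=0: sub  $0, $0, $1  regs=(0,11,5,0)
  step pc=1: bne  $3, $0, L7  cond=F  regs=(0,11,5,0)
  step pc=2: add  $1, $0, $1  regs=(0,11,5,0)
  step pc=3: andi  $2, $0, 0  regs=(0,11,0,0)
  step pc=4: ori   $3, $3, 4  regs=(0,11,0,4)
  step pc=5: bne  $3, $1, L10  cond=T  regs=(0,11,0,4)
  step pc=6: addi  $0, $3, 5  regs=(0,11,0,4)

7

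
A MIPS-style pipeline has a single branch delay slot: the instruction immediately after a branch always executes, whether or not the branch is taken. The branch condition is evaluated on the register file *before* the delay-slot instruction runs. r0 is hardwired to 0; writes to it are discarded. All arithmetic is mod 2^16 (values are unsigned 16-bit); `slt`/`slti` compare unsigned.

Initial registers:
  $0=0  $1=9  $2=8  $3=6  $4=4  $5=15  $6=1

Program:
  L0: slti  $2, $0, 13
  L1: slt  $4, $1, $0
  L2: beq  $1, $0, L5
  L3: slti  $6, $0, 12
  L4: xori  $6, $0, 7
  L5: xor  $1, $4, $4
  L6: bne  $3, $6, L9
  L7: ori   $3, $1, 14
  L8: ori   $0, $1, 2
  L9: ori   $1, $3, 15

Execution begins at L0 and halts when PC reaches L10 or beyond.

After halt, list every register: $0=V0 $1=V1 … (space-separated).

$0=0 $1=15 $2=1 $3=14 $4=0 $5=15 $6=7

#0 slti  $2, $0, 13 ; 0/9/1/6/4/15/1
#1 slt  $4, $1, $0 ; 0/9/1/6/0/15/1
#2 beq  $1, $0, L5 ; 0/9/1/6/0/15/1 ; →fallthru
#3 slti  $6, $0, 12 ; 0/9/1/6/0/15/1
#4 xori  $6, $0, 7 ; 0/9/1/6/0/15/7
#5 xor  $1, $4, $4 ; 0/0/1/6/0/15/7
#6 bne  $3, $6, L9 ; 0/0/1/6/0/15/7 ; →target
#7 ori   $3, $1, 14 ; 0/0/1/14/0/15/7
#9 ori   $1, $3, 15 ; 0/15/1/14/0/15/7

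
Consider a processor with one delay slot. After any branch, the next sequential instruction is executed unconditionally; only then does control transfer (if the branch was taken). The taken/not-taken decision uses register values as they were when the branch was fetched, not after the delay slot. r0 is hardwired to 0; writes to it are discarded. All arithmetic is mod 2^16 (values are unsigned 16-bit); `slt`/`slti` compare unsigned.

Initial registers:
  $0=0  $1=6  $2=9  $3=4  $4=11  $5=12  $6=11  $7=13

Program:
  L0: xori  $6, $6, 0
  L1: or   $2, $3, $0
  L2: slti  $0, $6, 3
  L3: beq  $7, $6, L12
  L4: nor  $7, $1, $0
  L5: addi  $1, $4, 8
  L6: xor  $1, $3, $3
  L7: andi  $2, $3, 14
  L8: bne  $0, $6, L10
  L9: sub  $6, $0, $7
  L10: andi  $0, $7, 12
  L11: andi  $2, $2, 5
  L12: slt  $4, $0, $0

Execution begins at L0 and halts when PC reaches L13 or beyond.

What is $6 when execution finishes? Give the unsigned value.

  step pc=0: xori  $6, $6, 0  regs=(0,6,9,4,11,12,11,13)
  step pc=1: or   $2, $3, $0  regs=(0,6,4,4,11,12,11,13)
  step pc=2: slti  $0, $6, 3  regs=(0,6,4,4,11,12,11,13)
  step pc=3: beq  $7, $6, L12  cond=F  regs=(0,6,4,4,11,12,11,13)
  step pc=4: nor  $7, $1, $0  regs=(0,6,4,4,11,12,11,65529)
  step pc=5: addi  $1, $4, 8  regs=(0,19,4,4,11,12,11,65529)
  step pc=6: xor  $1, $3, $3  regs=(0,0,4,4,11,12,11,65529)
  step pc=7: andi  $2, $3, 14  regs=(0,0,4,4,11,12,11,65529)
  step pc=8: bne  $0, $6, L10  cond=T  regs=(0,0,4,4,11,12,11,65529)
  step pc=9: sub  $6, $0, $7  regs=(0,0,4,4,11,12,7,65529)
  step pc=10: andi  $0, $7, 12  regs=(0,0,4,4,11,12,7,65529)
  step pc=11: andi  $2, $2, 5  regs=(0,0,4,4,11,12,7,65529)
  step pc=12: slt  $4, $0, $0  regs=(0,0,4,4,0,12,7,65529)

7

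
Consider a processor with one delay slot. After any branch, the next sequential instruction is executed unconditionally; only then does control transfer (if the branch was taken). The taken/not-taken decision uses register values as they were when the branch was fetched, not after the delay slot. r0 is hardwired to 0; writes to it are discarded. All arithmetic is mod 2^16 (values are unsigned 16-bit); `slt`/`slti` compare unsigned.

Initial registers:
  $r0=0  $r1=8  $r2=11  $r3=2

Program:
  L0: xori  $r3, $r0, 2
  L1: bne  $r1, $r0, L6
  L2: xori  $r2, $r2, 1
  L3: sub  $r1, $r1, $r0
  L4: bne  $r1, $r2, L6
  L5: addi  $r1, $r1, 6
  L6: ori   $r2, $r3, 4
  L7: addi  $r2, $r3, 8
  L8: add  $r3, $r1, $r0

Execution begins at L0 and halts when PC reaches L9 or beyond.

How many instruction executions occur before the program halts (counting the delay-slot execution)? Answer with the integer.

#0 xori  $r3, $r0, 2 ; 0/8/11/2
#1 bne  $r1, $r0, L6 ; 0/8/11/2 ; →target
#2 xori  $r2, $r2, 1 ; 0/8/10/2
#6 ori   $r2, $r3, 4 ; 0/8/6/2
#7 addi  $r2, $r3, 8 ; 0/8/10/2
#8 add  $r3, $r1, $r0 ; 0/8/10/8

6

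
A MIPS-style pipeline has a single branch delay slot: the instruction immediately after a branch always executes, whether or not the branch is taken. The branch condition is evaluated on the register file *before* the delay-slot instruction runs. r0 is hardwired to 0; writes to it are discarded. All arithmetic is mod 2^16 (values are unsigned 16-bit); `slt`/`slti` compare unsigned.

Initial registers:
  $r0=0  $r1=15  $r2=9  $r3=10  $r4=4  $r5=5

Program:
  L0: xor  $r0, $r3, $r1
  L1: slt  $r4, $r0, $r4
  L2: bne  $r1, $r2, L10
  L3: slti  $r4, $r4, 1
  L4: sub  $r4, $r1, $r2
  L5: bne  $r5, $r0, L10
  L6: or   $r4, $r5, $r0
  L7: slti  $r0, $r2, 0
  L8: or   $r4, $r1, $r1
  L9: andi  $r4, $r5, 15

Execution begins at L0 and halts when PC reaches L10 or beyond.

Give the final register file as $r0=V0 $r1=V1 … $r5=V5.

[0] xor  $r0, $r3, $r1  →  {$r0:0, $r1:15, $r2:9, $r3:10, $r4:4, $r5:5}
[1] slt  $r4, $r0, $r4  →  {$r0:0, $r1:15, $r2:9, $r3:10, $r4:1, $r5:5}
[2] bne  $r1, $r2, L10  →  {$r0:0, $r1:15, $r2:9, $r3:10, $r4:1, $r5:5}  ⟨branch taken⟩
[3] slti  $r4, $r4, 1  →  {$r0:0, $r1:15, $r2:9, $r3:10, $r4:0, $r5:5}

$r0=0 $r1=15 $r2=9 $r3=10 $r4=0 $r5=5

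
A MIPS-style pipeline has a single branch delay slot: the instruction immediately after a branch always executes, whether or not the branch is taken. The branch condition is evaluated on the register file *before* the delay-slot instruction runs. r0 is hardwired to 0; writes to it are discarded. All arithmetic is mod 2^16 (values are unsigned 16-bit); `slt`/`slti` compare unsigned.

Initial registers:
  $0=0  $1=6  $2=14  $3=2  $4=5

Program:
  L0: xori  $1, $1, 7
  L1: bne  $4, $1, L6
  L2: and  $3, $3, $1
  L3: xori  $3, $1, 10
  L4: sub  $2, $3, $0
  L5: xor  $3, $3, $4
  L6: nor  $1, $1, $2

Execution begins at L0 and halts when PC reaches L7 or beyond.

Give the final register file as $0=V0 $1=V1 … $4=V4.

#0 xori  $1, $1, 7 ; 0/1/14/2/5
#1 bne  $4, $1, L6 ; 0/1/14/2/5 ; →target
#2 and  $3, $3, $1 ; 0/1/14/0/5
#6 nor  $1, $1, $2 ; 0/65520/14/0/5

$0=0 $1=65520 $2=14 $3=0 $4=5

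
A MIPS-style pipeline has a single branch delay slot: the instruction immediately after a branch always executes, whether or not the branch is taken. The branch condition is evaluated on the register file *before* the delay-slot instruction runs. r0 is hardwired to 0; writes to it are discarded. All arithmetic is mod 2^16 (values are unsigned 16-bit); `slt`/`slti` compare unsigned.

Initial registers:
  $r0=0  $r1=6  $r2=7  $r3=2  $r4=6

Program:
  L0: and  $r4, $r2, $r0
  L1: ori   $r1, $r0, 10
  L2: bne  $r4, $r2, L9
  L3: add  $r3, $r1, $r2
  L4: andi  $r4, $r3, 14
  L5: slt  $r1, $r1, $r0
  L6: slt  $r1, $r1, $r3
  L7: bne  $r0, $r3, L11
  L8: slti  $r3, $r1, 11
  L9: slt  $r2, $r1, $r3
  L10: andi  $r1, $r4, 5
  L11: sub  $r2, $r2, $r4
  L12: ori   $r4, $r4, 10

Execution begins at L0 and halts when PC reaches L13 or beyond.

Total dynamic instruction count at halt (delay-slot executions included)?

8

  step pc=0: and  $r4, $r2, $r0  regs=(0,6,7,2,0)
  step pc=1: ori   $r1, $r0, 10  regs=(0,10,7,2,0)
  step pc=2: bne  $r4, $r2, L9  cond=T  regs=(0,10,7,2,0)
  step pc=3: add  $r3, $r1, $r2  regs=(0,10,7,17,0)
  step pc=9: slt  $r2, $r1, $r3  regs=(0,10,1,17,0)
  step pc=10: andi  $r1, $r4, 5  regs=(0,0,1,17,0)
  step pc=11: sub  $r2, $r2, $r4  regs=(0,0,1,17,0)
  step pc=12: ori   $r4, $r4, 10  regs=(0,0,1,17,10)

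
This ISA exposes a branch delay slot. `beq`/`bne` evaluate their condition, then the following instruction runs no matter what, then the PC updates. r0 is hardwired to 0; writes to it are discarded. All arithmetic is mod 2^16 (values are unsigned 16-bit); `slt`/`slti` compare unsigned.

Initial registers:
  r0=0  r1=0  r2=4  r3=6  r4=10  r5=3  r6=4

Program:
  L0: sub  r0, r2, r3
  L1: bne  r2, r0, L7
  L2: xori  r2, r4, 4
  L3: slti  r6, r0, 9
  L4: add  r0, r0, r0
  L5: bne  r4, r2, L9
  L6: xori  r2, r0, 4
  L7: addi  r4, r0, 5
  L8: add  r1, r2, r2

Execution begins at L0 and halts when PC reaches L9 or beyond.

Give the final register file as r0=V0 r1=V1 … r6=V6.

#0 sub  r0, r2, r3 ; 0/0/4/6/10/3/4
#1 bne  r2, r0, L7 ; 0/0/4/6/10/3/4 ; →target
#2 xori  r2, r4, 4 ; 0/0/14/6/10/3/4
#7 addi  r4, r0, 5 ; 0/0/14/6/5/3/4
#8 add  r1, r2, r2 ; 0/28/14/6/5/3/4

r0=0 r1=28 r2=14 r3=6 r4=5 r5=3 r6=4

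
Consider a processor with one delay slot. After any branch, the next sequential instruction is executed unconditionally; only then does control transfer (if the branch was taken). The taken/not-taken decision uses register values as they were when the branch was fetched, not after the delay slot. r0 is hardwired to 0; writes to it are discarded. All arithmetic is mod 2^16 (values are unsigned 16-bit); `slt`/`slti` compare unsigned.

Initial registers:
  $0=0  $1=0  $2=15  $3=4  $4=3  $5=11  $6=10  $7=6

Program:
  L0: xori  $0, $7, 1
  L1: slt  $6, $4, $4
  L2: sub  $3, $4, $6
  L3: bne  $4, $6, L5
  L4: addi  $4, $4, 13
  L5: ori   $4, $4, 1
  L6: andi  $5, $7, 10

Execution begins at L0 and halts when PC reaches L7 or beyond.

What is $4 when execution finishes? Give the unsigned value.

  step pc=0: xori  $0, $7, 1  regs=(0,0,15,4,3,11,10,6)
  step pc=1: slt  $6, $4, $4  regs=(0,0,15,4,3,11,0,6)
  step pc=2: sub  $3, $4, $6  regs=(0,0,15,3,3,11,0,6)
  step pc=3: bne  $4, $6, L5  cond=T  regs=(0,0,15,3,3,11,0,6)
  step pc=4: addi  $4, $4, 13  regs=(0,0,15,3,16,11,0,6)
  step pc=5: ori   $4, $4, 1  regs=(0,0,15,3,17,11,0,6)
  step pc=6: andi  $5, $7, 10  regs=(0,0,15,3,17,2,0,6)

17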